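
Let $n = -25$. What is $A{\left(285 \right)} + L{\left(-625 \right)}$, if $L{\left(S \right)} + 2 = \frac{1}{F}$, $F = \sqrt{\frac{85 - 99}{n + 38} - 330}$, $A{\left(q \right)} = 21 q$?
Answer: $5983 - \frac{i \sqrt{3497}}{1076} \approx 5983.0 - 0.054959 i$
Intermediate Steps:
$F = \frac{4 i \sqrt{3497}}{13}$ ($F = \sqrt{\frac{85 - 99}{-25 + 38} - 330} = \sqrt{- \frac{14}{13} - 330} = \sqrt{- \frac{4304}{13}} = \frac{4 i \sqrt{3497}}{13} \approx 18.196 i$)
$L{\left(S \right)} = -2 - \frac{i \sqrt{3497}}{1076}$ ($L{\left(S \right)} = -2 + \frac{1}{\frac{4}{13} i \sqrt{3497}} = -2 - \frac{i \sqrt{3497}}{1076}$)
$A{\left(285 \right)} + L{\left(-625 \right)} = 21 \cdot 285 - \left(2 + \frac{i \sqrt{3497}}{1076}\right) = 5985 - \left(2 + \frac{i \sqrt{3497}}{1076}\right) = 5983 - \frac{i \sqrt{3497}}{1076}$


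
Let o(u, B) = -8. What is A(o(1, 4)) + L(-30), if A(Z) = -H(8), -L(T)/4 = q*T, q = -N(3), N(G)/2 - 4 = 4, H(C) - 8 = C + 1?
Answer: -1937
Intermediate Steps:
H(C) = 9 + C (H(C) = 8 + (C + 1) = 8 + (1 + C) = 9 + C)
N(G) = 16 (N(G) = 8 + 2*4 = 8 + 8 = 16)
q = -16 (q = -1*16 = -16)
L(T) = 64*T (L(T) = -(-64)*T = 64*T)
A(Z) = -17 (A(Z) = -(9 + 8) = -1*17 = -17)
A(o(1, 4)) + L(-30) = -17 + 64*(-30) = -17 - 1920 = -1937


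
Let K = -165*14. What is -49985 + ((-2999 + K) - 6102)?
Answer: -61396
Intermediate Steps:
K = -2310 (K = -165*14 = -2310)
-49985 + ((-2999 + K) - 6102) = -49985 + ((-2999 - 2310) - 6102) = -49985 + (-5309 - 6102) = -49985 - 11411 = -61396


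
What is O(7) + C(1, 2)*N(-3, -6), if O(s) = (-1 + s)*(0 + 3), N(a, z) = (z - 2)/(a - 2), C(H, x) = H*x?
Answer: 106/5 ≈ 21.200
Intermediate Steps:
N(a, z) = (-2 + z)/(-2 + a)
O(s) = -3 + 3*s (O(s) = (-1 + s)*3 = -3 + 3*s)
O(7) + C(1, 2)*N(-3, -6) = (-3 + 3*7) + (1*2)*((-2 - 6)/(-2 - 3)) = (-3 + 21) + 2*(-8/(-5)) = 18 + 2*(-1/5*(-8)) = 18 + 2*(8/5) = 18 + 16/5 = 106/5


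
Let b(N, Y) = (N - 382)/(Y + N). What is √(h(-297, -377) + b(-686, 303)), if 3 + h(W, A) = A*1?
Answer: 2*I*√13833194/383 ≈ 19.422*I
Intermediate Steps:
h(W, A) = -3 + A (h(W, A) = -3 + A*1 = -3 + A)
b(N, Y) = (-382 + N)/(N + Y)
√(h(-297, -377) + b(-686, 303)) = √((-3 - 377) + (-382 - 686)/(-686 + 303)) = √(-380 - 1068/(-383)) = √(-380 - 1/383*(-1068)) = √(-380 + 1068/383) = √(-144472/383) = 2*I*√13833194/383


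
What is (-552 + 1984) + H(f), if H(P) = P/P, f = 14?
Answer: 1433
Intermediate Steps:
H(P) = 1
(-552 + 1984) + H(f) = (-552 + 1984) + 1 = 1432 + 1 = 1433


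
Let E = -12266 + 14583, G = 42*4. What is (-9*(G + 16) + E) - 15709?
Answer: -15048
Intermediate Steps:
G = 168
E = 2317
(-9*(G + 16) + E) - 15709 = (-9*(168 + 16) + 2317) - 15709 = (-9*184 + 2317) - 15709 = (-1656 + 2317) - 15709 = 661 - 15709 = -15048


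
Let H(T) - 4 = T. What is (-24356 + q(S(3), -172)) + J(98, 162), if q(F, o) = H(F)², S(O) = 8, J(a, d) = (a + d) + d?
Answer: -23790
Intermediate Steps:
H(T) = 4 + T
J(a, d) = a + 2*d
q(F, o) = (4 + F)²
(-24356 + q(S(3), -172)) + J(98, 162) = (-24356 + (4 + 8)²) + (98 + 2*162) = (-24356 + 12²) + (98 + 324) = (-24356 + 144) + 422 = -24212 + 422 = -23790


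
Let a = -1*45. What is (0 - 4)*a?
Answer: 180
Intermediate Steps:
a = -45
(0 - 4)*a = (0 - 4)*(-45) = -4*(-45) = 180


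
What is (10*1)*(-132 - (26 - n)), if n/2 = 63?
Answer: -320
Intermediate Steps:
n = 126 (n = 2*63 = 126)
(10*1)*(-132 - (26 - n)) = (10*1)*(-132 - (26 - 1*126)) = 10*(-132 - (26 - 126)) = 10*(-132 - 1*(-100)) = 10*(-132 + 100) = 10*(-32) = -320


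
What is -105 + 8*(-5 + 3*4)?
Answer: -49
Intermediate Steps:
-105 + 8*(-5 + 3*4) = -105 + 8*(-5 + 12) = -105 + 8*7 = -105 + 56 = -49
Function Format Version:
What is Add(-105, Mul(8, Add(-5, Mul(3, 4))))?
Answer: -49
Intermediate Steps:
Add(-105, Mul(8, Add(-5, Mul(3, 4)))) = Add(-105, Mul(8, Add(-5, 12))) = Add(-105, Mul(8, 7)) = Add(-105, 56) = -49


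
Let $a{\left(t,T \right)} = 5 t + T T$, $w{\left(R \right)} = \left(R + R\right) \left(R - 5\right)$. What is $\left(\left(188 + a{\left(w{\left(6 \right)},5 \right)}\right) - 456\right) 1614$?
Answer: $-295362$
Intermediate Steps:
$w{\left(R \right)} = 2 R \left(-5 + R\right)$
$a{\left(t,T \right)} = T^{2} + 5 t$ ($a{\left(t,T \right)} = 5 t + T^{2} = T^{2} + 5 t$)
$\left(\left(188 + a{\left(w{\left(6 \right)},5 \right)}\right) - 456\right) 1614 = \left(\left(188 + \left(5^{2} + 5 \cdot 2 \cdot 6 \left(-5 + 6\right)\right)\right) - 456\right) 1614 = \left(\left(188 + \left(25 + 5 \cdot 2 \cdot 6 \cdot 1\right)\right) - 456\right) 1614 = \left(\left(188 + \left(25 + 5 \cdot 12\right)\right) - 456\right) 1614 = \left(\left(188 + \left(25 + 60\right)\right) - 456\right) 1614 = \left(\left(188 + 85\right) - 456\right) 1614 = \left(273 - 456\right) 1614 = \left(-183\right) 1614 = -295362$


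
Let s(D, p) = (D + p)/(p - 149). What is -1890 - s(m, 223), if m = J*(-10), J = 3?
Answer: -140053/74 ≈ -1892.6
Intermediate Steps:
m = -30 (m = 3*(-10) = -30)
s(D, p) = (D + p)/(-149 + p)
-1890 - s(m, 223) = -1890 - (-30 + 223)/(-149 + 223) = -1890 - 193/74 = -140053/74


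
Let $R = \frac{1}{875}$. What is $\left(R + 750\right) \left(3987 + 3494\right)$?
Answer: $\frac{4909413731}{875} \approx 5.6108 \cdot 10^{6}$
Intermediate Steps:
$R = \frac{1}{875} \approx 0.0011429$
$\left(R + 750\right) \left(3987 + 3494\right) = \left(\frac{1}{875} + 750\right) \left(3987 + 3494\right) = \frac{656251}{875} \cdot 7481 = \frac{4909413731}{875}$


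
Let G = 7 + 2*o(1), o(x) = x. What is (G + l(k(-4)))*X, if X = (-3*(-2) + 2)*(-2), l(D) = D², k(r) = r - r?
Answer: -144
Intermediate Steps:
k(r) = 0
X = -16 (X = (6 + 2)*(-2) = 8*(-2) = -16)
G = 9 (G = 7 + 2*1 = 7 + 2 = 9)
(G + l(k(-4)))*X = (9 + 0²)*(-16) = (9 + 0)*(-16) = 9*(-16) = -144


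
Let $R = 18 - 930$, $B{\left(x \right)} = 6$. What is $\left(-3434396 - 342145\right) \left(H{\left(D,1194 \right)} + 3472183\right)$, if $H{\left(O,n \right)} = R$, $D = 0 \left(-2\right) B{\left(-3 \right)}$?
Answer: $-13109397253611$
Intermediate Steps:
$D = 0$ ($D = 0 \left(-2\right) 6 = 0 \cdot 6 = 0$)
$R = -912$
$H{\left(O,n \right)} = -912$
$\left(-3434396 - 342145\right) \left(H{\left(D,1194 \right)} + 3472183\right) = \left(-3434396 - 342145\right) \left(-912 + 3472183\right) = \left(-3776541\right) 3471271 = -13109397253611$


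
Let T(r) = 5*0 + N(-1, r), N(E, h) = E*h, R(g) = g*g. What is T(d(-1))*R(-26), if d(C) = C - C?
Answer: 0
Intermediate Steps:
d(C) = 0
R(g) = g²
T(r) = -r (T(r) = 5*0 - r = 0 - r = -r)
T(d(-1))*R(-26) = -1*0*(-26)² = 0*676 = 0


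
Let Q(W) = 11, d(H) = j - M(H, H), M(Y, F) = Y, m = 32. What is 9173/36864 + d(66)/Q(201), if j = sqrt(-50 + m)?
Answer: -212011/36864 + 3*I*sqrt(2)/11 ≈ -5.7512 + 0.38569*I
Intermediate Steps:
j = 3*I*sqrt(2) (j = sqrt(-50 + 32) = sqrt(-18) = 3*I*sqrt(2) ≈ 4.2426*I)
d(H) = -H + 3*I*sqrt(2) (d(H) = 3*I*sqrt(2) - H = -H + 3*I*sqrt(2))
9173/36864 + d(66)/Q(201) = 9173/36864 + (-1*66 + 3*I*sqrt(2))/11 = 9173*(1/36864) + (-66 + 3*I*sqrt(2))*(1/11) = 9173/36864 + (-6 + 3*I*sqrt(2)/11) = -212011/36864 + 3*I*sqrt(2)/11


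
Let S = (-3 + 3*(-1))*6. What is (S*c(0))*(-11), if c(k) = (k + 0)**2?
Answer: 0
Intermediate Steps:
c(k) = k**2
S = -36 (S = (-3 - 3)*6 = -6*6 = -36)
(S*c(0))*(-11) = -36*0**2*(-11) = -36*0*(-11) = 0*(-11) = 0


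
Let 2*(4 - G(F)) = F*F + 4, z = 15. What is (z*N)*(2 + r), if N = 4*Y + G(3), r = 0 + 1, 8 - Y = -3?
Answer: 3735/2 ≈ 1867.5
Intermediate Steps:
Y = 11 (Y = 8 - 1*(-3) = 8 + 3 = 11)
G(F) = 2 - F²/2 (G(F) = 4 - (F*F + 4)/2 = 4 - (F² + 4)/2 = 4 - (4 + F²)/2 = 4 + (-2 - F²/2) = 2 - F²/2)
r = 1
N = 83/2 (N = 4*11 + (2 - ½*3²) = 44 + (2 - ½*9) = 44 + (2 - 9/2) = 44 - 5/2 = 83/2 ≈ 41.500)
(z*N)*(2 + r) = (15*(83/2))*(2 + 1) = (1245/2)*3 = 3735/2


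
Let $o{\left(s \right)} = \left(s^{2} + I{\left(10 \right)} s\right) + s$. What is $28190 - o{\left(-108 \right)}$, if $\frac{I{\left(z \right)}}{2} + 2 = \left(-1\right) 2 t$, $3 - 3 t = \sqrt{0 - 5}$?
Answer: $15770 + 144 i \sqrt{5} \approx 15770.0 + 321.99 i$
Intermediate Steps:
$t = 1 - \frac{i \sqrt{5}}{3}$ ($t = 1 - \frac{\sqrt{0 - 5}}{3} = 1 - \frac{\sqrt{-5}}{3} = 1 - \frac{i \sqrt{5}}{3} \approx 1.0 - 0.74536 i$)
$I{\left(z \right)} = -8 + \frac{4 i \sqrt{5}}{3}$ ($I{\left(z \right)} = -4 + 2 \left(-1\right) 2 \left(1 - \frac{i \sqrt{5}}{3}\right) = -4 + 2 \left(- 2 \left(1 - \frac{i \sqrt{5}}{3}\right)\right) = -4 + 2 \left(-2 + \frac{2 i \sqrt{5}}{3}\right) = -4 - \left(4 - \frac{4 i \sqrt{5}}{3}\right) = -8 + \frac{4 i \sqrt{5}}{3}$)
$o{\left(s \right)} = s + s^{2} + s \left(-8 + \frac{4 i \sqrt{5}}{3}\right)$ ($o{\left(s \right)} = \left(s^{2} + \left(-8 + \frac{4 i \sqrt{5}}{3}\right) s\right) + s = \left(s^{2} + s \left(-8 + \frac{4 i \sqrt{5}}{3}\right)\right) + s = s + s^{2} + s \left(-8 + \frac{4 i \sqrt{5}}{3}\right)$)
$28190 - o{\left(-108 \right)} = 28190 - \frac{1}{3} \left(-108\right) \left(-21 + 3 \left(-108\right) + 4 i \sqrt{5}\right) = 28190 - \frac{1}{3} \left(-108\right) \left(-21 - 324 + 4 i \sqrt{5}\right) = 28190 - \frac{1}{3} \left(-108\right) \left(-345 + 4 i \sqrt{5}\right) = 28190 - \left(12420 - 144 i \sqrt{5}\right) = 15770 + 144 i \sqrt{5}$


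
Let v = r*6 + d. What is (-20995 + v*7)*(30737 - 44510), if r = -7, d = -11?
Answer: 294273918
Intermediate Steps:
v = -53 (v = -7*6 - 11 = -42 - 11 = -53)
(-20995 + v*7)*(30737 - 44510) = (-20995 - 53*7)*(30737 - 44510) = (-20995 - 371)*(-13773) = -21366*(-13773) = 294273918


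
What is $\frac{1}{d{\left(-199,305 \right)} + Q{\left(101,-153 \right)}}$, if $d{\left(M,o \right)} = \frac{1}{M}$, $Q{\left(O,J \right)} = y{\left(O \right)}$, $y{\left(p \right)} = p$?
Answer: $\frac{199}{20098} \approx 0.0099015$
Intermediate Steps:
$Q{\left(O,J \right)} = O$
$\frac{1}{d{\left(-199,305 \right)} + Q{\left(101,-153 \right)}} = \frac{1}{\frac{1}{-199} + 101} = \frac{1}{- \frac{1}{199} + 101} = \frac{1}{\frac{20098}{199}} = \frac{199}{20098}$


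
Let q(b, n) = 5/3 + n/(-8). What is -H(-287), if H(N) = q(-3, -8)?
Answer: -8/3 ≈ -2.6667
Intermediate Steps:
q(b, n) = 5/3 - n/8 (q(b, n) = 5*(1/3) + n*(-1/8) = 5/3 - n/8)
H(N) = 8/3 (H(N) = 5/3 - 1/8*(-8) = 5/3 + 1 = 8/3)
-H(-287) = -1*8/3 = -8/3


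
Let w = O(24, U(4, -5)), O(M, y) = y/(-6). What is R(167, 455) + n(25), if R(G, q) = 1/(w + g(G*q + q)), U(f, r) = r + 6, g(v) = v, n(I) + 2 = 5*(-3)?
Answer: -7796857/458639 ≈ -17.000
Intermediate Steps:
n(I) = -17 (n(I) = -2 + 5*(-3) = -2 - 15 = -17)
U(f, r) = 6 + r
O(M, y) = -y/6 (O(M, y) = y*(-⅙) = -y/6)
w = -⅙ (w = -(6 - 5)/6 = -⅙*1 = -⅙ ≈ -0.16667)
R(G, q) = 1/(-⅙ + q + G*q) (R(G, q) = 1/(-⅙ + (G*q + q)) = 1/(-⅙ + (q + G*q)) = 1/(-⅙ + q + G*q))
R(167, 455) + n(25) = 6/(-1 + 6*455*(1 + 167)) - 17 = 6/(-1 + 6*455*168) - 17 = 6/(-1 + 458640) - 17 = 6/458639 - 17 = -7796857/458639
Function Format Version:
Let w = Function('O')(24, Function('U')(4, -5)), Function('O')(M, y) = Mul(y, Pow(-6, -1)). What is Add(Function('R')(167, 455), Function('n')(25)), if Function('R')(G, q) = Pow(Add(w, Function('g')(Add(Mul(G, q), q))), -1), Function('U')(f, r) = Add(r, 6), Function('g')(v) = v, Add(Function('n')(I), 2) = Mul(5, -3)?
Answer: Rational(-7796857, 458639) ≈ -17.000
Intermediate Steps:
Function('n')(I) = -17 (Function('n')(I) = Add(-2, Mul(5, -3)) = Add(-2, -15) = -17)
Function('U')(f, r) = Add(6, r)
Function('O')(M, y) = Mul(Rational(-1, 6), y) (Function('O')(M, y) = Mul(y, Rational(-1, 6)) = Mul(Rational(-1, 6), y))
w = Rational(-1, 6) (w = Mul(Rational(-1, 6), Add(6, -5)) = Mul(Rational(-1, 6), 1) = Rational(-1, 6) ≈ -0.16667)
Function('R')(G, q) = Pow(Add(Rational(-1, 6), q, Mul(G, q)), -1) (Function('R')(G, q) = Pow(Add(Rational(-1, 6), Add(Mul(G, q), q)), -1) = Pow(Add(Rational(-1, 6), Add(q, Mul(G, q))), -1) = Pow(Add(Rational(-1, 6), q, Mul(G, q)), -1))
Add(Function('R')(167, 455), Function('n')(25)) = Add(Mul(6, Pow(Add(-1, Mul(6, 455, Add(1, 167))), -1)), -17) = Add(Mul(6, Pow(Add(-1, Mul(6, 455, 168)), -1)), -17) = Add(Mul(6, Pow(Add(-1, 458640), -1)), -17) = Add(Mul(6, Pow(458639, -1)), -17) = Add(Mul(6, Rational(1, 458639)), -17) = Add(Rational(6, 458639), -17) = Rational(-7796857, 458639)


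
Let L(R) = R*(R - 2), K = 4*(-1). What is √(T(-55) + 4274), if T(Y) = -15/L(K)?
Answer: √68374/4 ≈ 65.371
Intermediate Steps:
K = -4
L(R) = R*(-2 + R)
T(Y) = -5/8 (T(Y) = -15*(-1/(4*(-2 - 4))) = -15/((-4*(-6))) = -15/24 = -15*1/24 = -5/8)
√(T(-55) + 4274) = √(-5/8 + 4274) = √(34187/8) = √68374/4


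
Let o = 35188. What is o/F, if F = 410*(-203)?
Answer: -17594/41615 ≈ -0.42278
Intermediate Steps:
F = -83230
o/F = 35188/(-83230) = 35188*(-1/83230) = -17594/41615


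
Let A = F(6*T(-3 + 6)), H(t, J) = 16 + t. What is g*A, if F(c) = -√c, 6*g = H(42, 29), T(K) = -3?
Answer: -29*I*√2 ≈ -41.012*I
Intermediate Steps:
g = 29/3 (g = (16 + 42)/6 = (⅙)*58 = 29/3 ≈ 9.6667)
A = -3*I*√2 (A = -√(6*(-3)) = -√(-18) = -3*I*√2 ≈ -4.2426*I)
g*A = 29*(-3*I*√2)/3 = -29*I*√2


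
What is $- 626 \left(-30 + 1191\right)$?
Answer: $-726786$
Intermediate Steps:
$- 626 \left(-30 + 1191\right) = \left(-626\right) 1161 = -726786$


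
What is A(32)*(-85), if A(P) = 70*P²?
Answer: -6092800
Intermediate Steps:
A(32)*(-85) = (70*32²)*(-85) = (70*1024)*(-85) = 71680*(-85) = -6092800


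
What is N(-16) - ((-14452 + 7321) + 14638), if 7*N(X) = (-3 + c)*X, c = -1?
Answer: -52485/7 ≈ -7497.9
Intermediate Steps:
N(X) = -4*X/7 (N(X) = ((-3 - 1)*X)/7 = (-4*X)/7 = -4*X/7)
N(-16) - ((-14452 + 7321) + 14638) = -4/7*(-16) - ((-14452 + 7321) + 14638) = 64/7 - (-7131 + 14638) = 64/7 - 1*7507 = 64/7 - 7507 = -52485/7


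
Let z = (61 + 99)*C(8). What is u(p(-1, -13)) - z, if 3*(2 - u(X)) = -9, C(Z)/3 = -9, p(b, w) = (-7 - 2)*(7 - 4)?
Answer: 4325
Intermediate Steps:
p(b, w) = -27 (p(b, w) = -9*3 = -27)
C(Z) = -27 (C(Z) = 3*(-9) = -27)
u(X) = 5 (u(X) = 2 - 1/3*(-9) = 2 + 3 = 5)
z = -4320 (z = (61 + 99)*(-27) = 160*(-27) = -4320)
u(p(-1, -13)) - z = 5 - 1*(-4320) = 5 + 4320 = 4325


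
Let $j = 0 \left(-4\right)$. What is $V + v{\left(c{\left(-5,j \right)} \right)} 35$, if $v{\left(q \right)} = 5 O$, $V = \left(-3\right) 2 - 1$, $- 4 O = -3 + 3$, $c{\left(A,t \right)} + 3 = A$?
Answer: $-7$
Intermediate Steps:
$j = 0$
$c{\left(A,t \right)} = -3 + A$
$O = 0$ ($O = - \frac{-3 + 3}{4} = \left(- \frac{1}{4}\right) 0 = 0$)
$V = -7$ ($V = -6 - 1 = -7$)
$v{\left(q \right)} = 0$ ($v{\left(q \right)} = 5 \cdot 0 = 0$)
$V + v{\left(c{\left(-5,j \right)} \right)} 35 = -7 + 0 \cdot 35 = -7 + 0 = -7$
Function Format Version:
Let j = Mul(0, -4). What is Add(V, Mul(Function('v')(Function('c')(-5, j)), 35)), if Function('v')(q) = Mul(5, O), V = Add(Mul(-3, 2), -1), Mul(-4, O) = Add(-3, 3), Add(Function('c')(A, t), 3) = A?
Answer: -7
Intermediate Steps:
j = 0
Function('c')(A, t) = Add(-3, A)
O = 0 (O = Mul(Rational(-1, 4), Add(-3, 3)) = Mul(Rational(-1, 4), 0) = 0)
V = -7 (V = Add(-6, -1) = -7)
Function('v')(q) = 0 (Function('v')(q) = Mul(5, 0) = 0)
Add(V, Mul(Function('v')(Function('c')(-5, j)), 35)) = Add(-7, Mul(0, 35)) = Add(-7, 0) = -7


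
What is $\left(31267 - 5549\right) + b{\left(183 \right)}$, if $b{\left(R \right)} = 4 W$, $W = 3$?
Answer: $25730$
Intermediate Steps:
$b{\left(R \right)} = 12$ ($b{\left(R \right)} = 4 \cdot 3 = 12$)
$\left(31267 - 5549\right) + b{\left(183 \right)} = \left(31267 - 5549\right) + 12 = 25718 + 12 = 25730$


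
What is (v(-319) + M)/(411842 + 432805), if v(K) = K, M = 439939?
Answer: 146540/281549 ≈ 0.52048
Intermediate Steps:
(v(-319) + M)/(411842 + 432805) = (-319 + 439939)/(411842 + 432805) = 439620/844647 = 439620*(1/844647) = 146540/281549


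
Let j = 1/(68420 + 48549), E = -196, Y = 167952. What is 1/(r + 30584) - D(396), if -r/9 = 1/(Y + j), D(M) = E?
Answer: 117762328670265069/600828107270855 ≈ 196.00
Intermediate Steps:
D(M) = -196
j = 1/116969 ≈ 8.5493e-6
r = -1052721/19645177489 (r = -9/(167952 + 1/116969) = -9/19645177489/116969 = -9*116969/19645177489 = -1052721/19645177489 ≈ -5.3587e-5)
1/(r + 30584) - D(396) = 1/(-1052721/19645177489 + 30584) - 1*(-196) = 1/(600828107270855/19645177489) + 196 = 19645177489/600828107270855 + 196 = 117762328670265069/600828107270855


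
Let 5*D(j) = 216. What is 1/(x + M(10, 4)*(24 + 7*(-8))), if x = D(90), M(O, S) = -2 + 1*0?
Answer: 5/536 ≈ 0.0093284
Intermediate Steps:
D(j) = 216/5 (D(j) = (⅕)*216 = 216/5)
M(O, S) = -2 (M(O, S) = -2 + 0 = -2)
x = 216/5 ≈ 43.200
1/(x + M(10, 4)*(24 + 7*(-8))) = 1/(216/5 - 2*(24 + 7*(-8))) = 1/(216/5 - 2*(24 - 56)) = 1/(216/5 - 2*(-32)) = 1/(216/5 + 64) = 1/(536/5) = 5/536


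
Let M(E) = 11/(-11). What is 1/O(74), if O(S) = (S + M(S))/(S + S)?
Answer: 148/73 ≈ 2.0274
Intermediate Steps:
M(E) = -1 (M(E) = 11*(-1/11) = -1)
O(S) = (-1 + S)/(2*S) (O(S) = (S - 1)/(S + S) = (-1 + S)/((2*S)) = (-1 + S)*(1/(2*S)) = (-1 + S)/(2*S))
1/O(74) = 1/((½)*(-1 + 74)/74) = 1/((½)*(1/74)*73) = 1/(73/148) = 148/73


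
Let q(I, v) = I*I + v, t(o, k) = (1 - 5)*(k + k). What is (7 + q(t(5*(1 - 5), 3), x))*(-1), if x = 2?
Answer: -585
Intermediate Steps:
t(o, k) = -8*k
q(I, v) = v + I² (q(I, v) = I² + v = v + I²)
(7 + q(t(5*(1 - 5), 3), x))*(-1) = (7 + (2 + (-8*3)²))*(-1) = (7 + (2 + (-24)²))*(-1) = (7 + (2 + 576))*(-1) = (7 + 578)*(-1) = 585*(-1) = -585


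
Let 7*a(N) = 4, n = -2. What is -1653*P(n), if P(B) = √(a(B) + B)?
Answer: -1653*I*√70/7 ≈ -1975.7*I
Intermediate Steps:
a(N) = 4/7 (a(N) = (⅐)*4 = 4/7)
P(B) = √(4/7 + B)
-1653*P(n) = -1653*√(28 + 49*(-2))/7 = -1653*√(28 - 98)/7 = -1653*√(-70)/7 = -1653*I*√70/7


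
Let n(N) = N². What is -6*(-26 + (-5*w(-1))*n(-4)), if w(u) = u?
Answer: -324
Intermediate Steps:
-6*(-26 + (-5*w(-1))*n(-4)) = -6*(-26 - 5*(-1)*(-4)²) = -6*(-26 + 5*16) = -6*(-26 + 80) = -6*54 = -324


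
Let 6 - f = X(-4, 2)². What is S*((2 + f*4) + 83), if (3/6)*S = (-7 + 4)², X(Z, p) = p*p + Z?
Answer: 1962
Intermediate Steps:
X(Z, p) = Z + p² (X(Z, p) = p² + Z = Z + p²)
S = 18 (S = 2*(-7 + 4)² = 2*(-3)² = 2*9 = 18)
f = 6 (f = 6 - (-4 + 2²)² = 6 - (-4 + 4)² = 6 - 1*0² = 6 - 1*0 = 6 + 0 = 6)
S*((2 + f*4) + 83) = 18*((2 + 6*4) + 83) = 18*((2 + 24) + 83) = 18*(26 + 83) = 18*109 = 1962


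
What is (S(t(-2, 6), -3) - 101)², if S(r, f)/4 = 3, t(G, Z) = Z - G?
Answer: 7921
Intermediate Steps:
S(r, f) = 12 (S(r, f) = 4*3 = 12)
(S(t(-2, 6), -3) - 101)² = (12 - 101)² = (-89)² = 7921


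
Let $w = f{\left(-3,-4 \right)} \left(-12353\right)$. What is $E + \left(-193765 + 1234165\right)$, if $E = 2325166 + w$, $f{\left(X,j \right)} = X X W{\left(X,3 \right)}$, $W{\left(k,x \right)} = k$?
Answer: $3699097$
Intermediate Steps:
$f{\left(X,j \right)} = X^{3}$ ($f{\left(X,j \right)} = X X X = X^{2} X = X^{3}$)
$w = 333531$ ($w = \left(-3\right)^{3} \left(-12353\right) = \left(-27\right) \left(-12353\right) = 333531$)
$E = 2658697$ ($E = 2325166 + 333531 = 2658697$)
$E + \left(-193765 + 1234165\right) = 2658697 + \left(-193765 + 1234165\right) = 2658697 + 1040400 = 3699097$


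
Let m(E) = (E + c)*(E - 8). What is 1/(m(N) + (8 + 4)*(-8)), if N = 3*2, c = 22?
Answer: -1/152 ≈ -0.0065789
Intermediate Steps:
N = 6
m(E) = (-8 + E)*(22 + E) (m(E) = (E + 22)*(E - 8) = (22 + E)*(-8 + E) = (-8 + E)*(22 + E))
1/(m(N) + (8 + 4)*(-8)) = 1/((-176 + 6² + 14*6) + (8 + 4)*(-8)) = 1/((-176 + 36 + 84) + 12*(-8)) = 1/(-56 - 96) = 1/(-152) = -1/152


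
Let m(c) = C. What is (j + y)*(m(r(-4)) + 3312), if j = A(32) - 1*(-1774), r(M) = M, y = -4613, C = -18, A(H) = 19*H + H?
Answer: -7243506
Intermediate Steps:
A(H) = 20*H
j = 2414 (j = 20*32 - 1*(-1774) = 640 + 1774 = 2414)
m(c) = -18
(j + y)*(m(r(-4)) + 3312) = (2414 - 4613)*(-18 + 3312) = -2199*3294 = -7243506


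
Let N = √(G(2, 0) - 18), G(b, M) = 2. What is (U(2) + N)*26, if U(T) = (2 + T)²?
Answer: 416 + 104*I ≈ 416.0 + 104.0*I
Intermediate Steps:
N = 4*I (N = √(2 - 18) = √(-16) = 4*I ≈ 4.0*I)
(U(2) + N)*26 = ((2 + 2)² + 4*I)*26 = (4² + 4*I)*26 = (16 + 4*I)*26 = 416 + 104*I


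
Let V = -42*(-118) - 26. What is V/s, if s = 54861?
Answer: 4930/54861 ≈ 0.089863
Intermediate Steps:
V = 4930 (V = 4956 - 26 = 4930)
V/s = 4930/54861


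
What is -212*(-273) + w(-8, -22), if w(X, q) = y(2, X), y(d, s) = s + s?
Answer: 57860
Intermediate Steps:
y(d, s) = 2*s
w(X, q) = 2*X
-212*(-273) + w(-8, -22) = -212*(-273) + 2*(-8) = 57876 - 16 = 57860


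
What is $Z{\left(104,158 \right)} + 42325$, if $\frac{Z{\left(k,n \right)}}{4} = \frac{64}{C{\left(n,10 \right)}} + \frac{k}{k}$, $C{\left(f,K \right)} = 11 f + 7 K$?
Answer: $\frac{4783193}{113} \approx 42329.0$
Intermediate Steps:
$C{\left(f,K \right)} = 7 K + 11 f$
$Z{\left(k,n \right)} = 4 + \frac{256}{70 + 11 n}$ ($Z{\left(k,n \right)} = 4 \left(\frac{64}{7 \cdot 10 + 11 n} + \frac{k}{k}\right) = 4 \left(\frac{64}{70 + 11 n} + 1\right) = 4 \left(1 + \frac{64}{70 + 11 n}\right) = 4 + \frac{256}{70 + 11 n}$)
$Z{\left(104,158 \right)} + 42325 = \frac{4 \left(134 + 11 \cdot 158\right)}{70 + 11 \cdot 158} + 42325 = \frac{4 \left(134 + 1738\right)}{70 + 1738} + 42325 = 4 \cdot \frac{1}{1808} \cdot 1872 + 42325 = \frac{468}{113} + 42325 = \frac{4783193}{113}$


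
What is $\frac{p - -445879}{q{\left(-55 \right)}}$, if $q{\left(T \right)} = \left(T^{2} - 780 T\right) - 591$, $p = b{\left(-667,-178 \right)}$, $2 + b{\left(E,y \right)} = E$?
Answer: $\frac{222605}{22667} \approx 9.8207$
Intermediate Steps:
$b{\left(E,y \right)} = -2 + E$
$p = -669$ ($p = -2 - 667 = -669$)
$q{\left(T \right)} = -591 + T^{2} - 780 T$
$\frac{p - -445879}{q{\left(-55 \right)}} = \frac{-669 - -445879}{-591 + \left(-55\right)^{2} - -42900} = \frac{-669 + 445879}{-591 + 3025 + 42900} = \frac{445210}{45334} = 445210 \cdot \frac{1}{45334} = \frac{222605}{22667}$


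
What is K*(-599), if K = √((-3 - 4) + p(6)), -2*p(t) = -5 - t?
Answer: -599*I*√6/2 ≈ -733.62*I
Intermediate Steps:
p(t) = 5/2 + t/2 (p(t) = -(-5 - t)/2 = 5/2 + t/2)
K = I*√6/2 (K = √((-3 - 4) + (5/2 + (½)*6)) = √(-7 + (5/2 + 3)) = √(-7 + 11/2) = √(-3/2) = I*√6/2 ≈ 1.2247*I)
K*(-599) = (I*√6/2)*(-599) = -599*I*√6/2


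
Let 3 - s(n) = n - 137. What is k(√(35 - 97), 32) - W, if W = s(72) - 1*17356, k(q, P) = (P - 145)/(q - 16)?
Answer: 2749696/159 + 113*I*√62/318 ≈ 17294.0 + 2.798*I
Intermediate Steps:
s(n) = 140 - n (s(n) = 3 - (n - 137) = 3 - (-137 + n) = 3 + (137 - n) = 140 - n)
k(q, P) = (-145 + P)/(-16 + q)
W = -17288 (W = (140 - 1*72) - 1*17356 = (140 - 72) - 17356 = 68 - 17356 = -17288)
k(√(35 - 97), 32) - W = (-145 + 32)/(-16 + √(35 - 97)) - 1*(-17288) = -113/(-16 + √(-62)) + 17288 = -113/(-16 + I*√62) + 17288 = 17288 - 113/(-16 + I*√62)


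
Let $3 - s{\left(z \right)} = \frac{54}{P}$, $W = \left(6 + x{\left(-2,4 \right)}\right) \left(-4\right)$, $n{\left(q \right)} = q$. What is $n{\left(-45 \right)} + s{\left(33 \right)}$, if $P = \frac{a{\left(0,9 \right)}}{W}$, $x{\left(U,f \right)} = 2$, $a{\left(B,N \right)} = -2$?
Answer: $-906$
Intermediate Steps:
$W = -32$ ($W = \left(6 + 2\right) \left(-4\right) = 8 \left(-4\right) = -32$)
$P = \frac{1}{16}$ ($P = - \frac{2}{-32} = \left(-2\right) \left(- \frac{1}{32}\right) = \frac{1}{16} \approx 0.0625$)
$s{\left(z \right)} = -861$ ($s{\left(z \right)} = 3 - 54 \frac{1}{\frac{1}{16}} = 3 - 54 \cdot 16 = 3 - 864 = -861$)
$n{\left(-45 \right)} + s{\left(33 \right)} = -45 - 861 = -906$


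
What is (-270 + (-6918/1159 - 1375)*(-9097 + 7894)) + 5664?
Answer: 1931704875/1159 ≈ 1.6667e+6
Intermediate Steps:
(-270 + (-6918/1159 - 1375)*(-9097 + 7894)) + 5664 = (-270 + (-6918*1/1159 - 1375)*(-1203)) + 5664 = (-270 + (-6918/1159 - 1375)*(-1203)) + 5664 = (-270 - 1600543/1159*(-1203)) + 5664 = (-270 + 1925453229/1159) + 5664 = 1925140299/1159 + 5664 = 1931704875/1159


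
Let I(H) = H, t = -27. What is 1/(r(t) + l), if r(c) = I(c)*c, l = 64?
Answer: 1/793 ≈ 0.0012610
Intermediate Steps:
r(c) = c² (r(c) = c*c = c²)
1/(r(t) + l) = 1/((-27)² + 64) = 1/(729 + 64) = 1/793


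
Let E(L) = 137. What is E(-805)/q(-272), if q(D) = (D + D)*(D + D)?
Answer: 137/295936 ≈ 0.00046294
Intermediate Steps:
q(D) = 4*D² (q(D) = (2*D)*(2*D) = 4*D²)
E(-805)/q(-272) = 137/((4*(-272)²)) = 137/((4*73984)) = 137/295936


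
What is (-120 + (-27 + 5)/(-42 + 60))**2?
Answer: 1190281/81 ≈ 14695.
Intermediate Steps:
(-120 + (-27 + 5)/(-42 + 60))**2 = (-120 - 22/18)**2 = (-120 - 22*1/18)**2 = (-120 - 11/9)**2 = (-1091/9)**2 = 1190281/81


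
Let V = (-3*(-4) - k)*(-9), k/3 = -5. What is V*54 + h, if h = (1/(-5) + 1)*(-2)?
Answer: -65618/5 ≈ -13124.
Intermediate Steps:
h = -8/5 (h = (-⅕ + 1)*(-2) = (⅘)*(-2) = -8/5 ≈ -1.6000)
k = -15 (k = 3*(-5) = -15)
V = -243 (V = (-3*(-4) - 1*(-15))*(-9) = (12 + 15)*(-9) = 27*(-9) = -243)
V*54 + h = -243*54 - 8/5 = -13122 - 8/5 = -65618/5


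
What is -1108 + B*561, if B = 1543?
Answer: 864515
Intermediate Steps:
-1108 + B*561 = -1108 + 1543*561 = -1108 + 865623 = 864515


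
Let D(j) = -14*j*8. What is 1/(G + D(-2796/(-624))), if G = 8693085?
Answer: 13/113003581 ≈ 1.1504e-7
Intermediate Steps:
D(j) = -112*j
1/(G + D(-2796/(-624))) = 1/(8693085 - (-313152)/(-624)) = 1/(8693085 - (-313152)*(-1)/624) = 1/(8693085 - 112*233/52) = 1/(8693085 - 6524/13) = 1/(113003581/13) = 13/113003581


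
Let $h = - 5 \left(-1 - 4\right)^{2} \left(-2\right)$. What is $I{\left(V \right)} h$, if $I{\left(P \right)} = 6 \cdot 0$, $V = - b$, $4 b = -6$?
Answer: $0$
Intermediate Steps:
$b = - \frac{3}{2}$ ($b = \frac{1}{4} \left(-6\right) = - \frac{3}{2} \approx -1.5$)
$V = \frac{3}{2}$ ($V = \left(-1\right) \left(- \frac{3}{2}\right) = \frac{3}{2} \approx 1.5$)
$I{\left(P \right)} = 0$
$h = 250$ ($h = - 5 \left(-5\right)^{2} \left(-2\right) = \left(-5\right) 25 \left(-2\right) = \left(-125\right) \left(-2\right) = 250$)
$I{\left(V \right)} h = 0 \cdot 250 = 0$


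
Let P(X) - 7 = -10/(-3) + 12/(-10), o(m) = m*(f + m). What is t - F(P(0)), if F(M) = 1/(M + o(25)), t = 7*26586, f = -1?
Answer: 1700413959/9137 ≈ 1.8610e+5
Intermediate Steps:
o(m) = m*(-1 + m)
t = 186102
P(X) = 137/15 (P(X) = 7 + (-10/(-3) + 12/(-10)) = 7 + (-10*(-⅓) + 12*(-⅒)) = 7 + (10/3 - 6/5) = 7 + 32/15 = 137/15)
F(M) = 1/(600 + M) (F(M) = 1/(M + 25*(-1 + 25)) = 1/(M + 25*24) = 1/(M + 600) = 1/(600 + M))
t - F(P(0)) = 186102 - 1/(600 + 137/15) = 186102 - 1/9137/15 = 186102 - 1*15/9137 = 186102 - 15/9137 = 1700413959/9137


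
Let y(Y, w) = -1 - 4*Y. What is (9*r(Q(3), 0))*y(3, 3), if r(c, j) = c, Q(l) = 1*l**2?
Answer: -1053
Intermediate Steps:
Q(l) = l**2
(9*r(Q(3), 0))*y(3, 3) = (9*3**2)*(-1 - 4*3) = (9*9)*(-1 - 12) = 81*(-13) = -1053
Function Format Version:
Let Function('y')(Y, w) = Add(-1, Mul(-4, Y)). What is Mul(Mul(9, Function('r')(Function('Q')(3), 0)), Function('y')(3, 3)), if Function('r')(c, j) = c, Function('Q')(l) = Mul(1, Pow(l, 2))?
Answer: -1053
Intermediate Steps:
Function('Q')(l) = Pow(l, 2)
Mul(Mul(9, Function('r')(Function('Q')(3), 0)), Function('y')(3, 3)) = Mul(Mul(9, Pow(3, 2)), Add(-1, Mul(-4, 3))) = Mul(Mul(9, 9), Add(-1, -12)) = Mul(81, -13) = -1053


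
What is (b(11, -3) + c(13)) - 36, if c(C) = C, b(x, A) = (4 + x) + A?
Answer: -11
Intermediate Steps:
b(x, A) = 4 + A + x
(b(11, -3) + c(13)) - 36 = ((4 - 3 + 11) + 13) - 36 = (12 + 13) - 36 = 25 - 36 = -11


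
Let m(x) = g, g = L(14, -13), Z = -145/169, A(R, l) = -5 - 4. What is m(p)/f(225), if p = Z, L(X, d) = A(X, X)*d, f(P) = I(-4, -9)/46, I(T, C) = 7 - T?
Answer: 5382/11 ≈ 489.27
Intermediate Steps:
A(R, l) = -9
Z = -145/169 (Z = -145*1/169 = -145/169 ≈ -0.85799)
f(P) = 11/46 (f(P) = (7 - 1*(-4))/46 = (7 + 4)*(1/46) = 11*(1/46) = 11/46)
L(X, d) = -9*d
p = -145/169 ≈ -0.85799
g = 117 (g = -9*(-13) = 117)
m(x) = 117
m(p)/f(225) = 117/(11/46) = 117*(46/11) = 5382/11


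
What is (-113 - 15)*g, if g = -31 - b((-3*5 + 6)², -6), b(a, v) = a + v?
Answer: 13568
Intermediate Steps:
g = -106 (g = -31 - ((-3*5 + 6)² - 6) = -31 - ((-15 + 6)² - 6) = -31 - ((-9)² - 6) = -31 - (81 - 6) = -31 - 1*75 = -31 - 75 = -106)
(-113 - 15)*g = (-113 - 15)*(-106) = -128*(-106) = 13568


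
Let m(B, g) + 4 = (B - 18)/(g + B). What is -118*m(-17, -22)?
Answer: 14278/39 ≈ 366.10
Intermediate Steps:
m(B, g) = -4 + (-18 + B)/(B + g) (m(B, g) = -4 + (B - 18)/(g + B) = -4 + (-18 + B)/(B + g))
-118*m(-17, -22) = -118*(-18 - 4*(-22) - 3*(-17))/(-17 - 22) = -118*(-18 + 88 + 51)/(-39) = -(-118)*121/39 = -118*(-121/39) = 14278/39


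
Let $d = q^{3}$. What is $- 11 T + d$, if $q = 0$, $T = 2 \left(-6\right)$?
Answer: $132$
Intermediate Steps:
$T = -12$
$d = 0$ ($d = 0^{3} = 0$)
$- 11 T + d = \left(-11\right) \left(-12\right) + 0 = 132 + 0 = 132$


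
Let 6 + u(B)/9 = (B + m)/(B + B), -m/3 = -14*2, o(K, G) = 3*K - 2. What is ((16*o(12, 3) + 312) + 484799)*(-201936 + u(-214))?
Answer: -20992570930125/214 ≈ -9.8096e+10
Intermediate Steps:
o(K, G) = -2 + 3*K
m = 84 (m = -(-42)*2 = -3*(-28) = 84)
u(B) = -54 + 9*(84 + B)/(2*B) (u(B) = -54 + 9*((B + 84)/(B + B)) = -54 + 9*((84 + B)/((2*B))) = -54 + 9*((84 + B)*(1/(2*B))) = -54 + 9*((84 + B)/(2*B)) = -54 + 9*(84 + B)/(2*B))
((16*o(12, 3) + 312) + 484799)*(-201936 + u(-214)) = ((16*(-2 + 3*12) + 312) + 484799)*(-201936 + (-99/2 + 378/(-214))) = ((16*(-2 + 36) + 312) + 484799)*(-201936 + (-99/2 + 378*(-1/214))) = ((16*34 + 312) + 484799)*(-201936 + (-99/2 - 189/107)) = ((544 + 312) + 484799)*(-201936 - 10971/214) = (856 + 484799)*(-43225275/214) = 485655*(-43225275/214) = -20992570930125/214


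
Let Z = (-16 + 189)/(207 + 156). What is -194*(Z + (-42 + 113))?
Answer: -5033524/363 ≈ -13866.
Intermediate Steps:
Z = 173/363 ≈ 0.47658
-194*(Z + (-42 + 113)) = -194*(173/363 + (-42 + 113)) = -194*(173/363 + 71) = -194*25946/363 = -5033524/363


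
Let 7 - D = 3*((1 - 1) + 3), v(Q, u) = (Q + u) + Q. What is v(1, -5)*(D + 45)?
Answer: -129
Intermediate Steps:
v(Q, u) = u + 2*Q
D = -2 (D = 7 - 3*((1 - 1) + 3) = 7 - 3*(0 + 3) = 7 - 3*3 = 7 - 1*9 = 7 - 9 = -2)
v(1, -5)*(D + 45) = (-5 + 2*1)*(-2 + 45) = (-5 + 2)*43 = -3*43 = -129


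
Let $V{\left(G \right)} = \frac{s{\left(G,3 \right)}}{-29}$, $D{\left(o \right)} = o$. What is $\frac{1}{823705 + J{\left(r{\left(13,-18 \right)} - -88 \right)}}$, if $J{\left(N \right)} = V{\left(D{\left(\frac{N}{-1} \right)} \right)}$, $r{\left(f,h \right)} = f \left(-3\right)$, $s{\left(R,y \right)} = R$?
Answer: $\frac{29}{23887494} \approx 1.214 \cdot 10^{-6}$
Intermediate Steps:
$r{\left(f,h \right)} = - 3 f$
$V{\left(G \right)} = - \frac{G}{29}$ ($V{\left(G \right)} = \frac{G}{-29} = G \left(- \frac{1}{29}\right) = - \frac{G}{29}$)
$J{\left(N \right)} = \frac{N}{29}$ ($J{\left(N \right)} = - \frac{N \frac{1}{-1}}{29} = - \frac{N \left(-1\right)}{29} = - \frac{\left(-1\right) N}{29} = \frac{N}{29}$)
$\frac{1}{823705 + J{\left(r{\left(13,-18 \right)} - -88 \right)}} = \frac{1}{823705 + \frac{\left(-3\right) 13 - -88}{29}} = \frac{1}{823705 + \frac{-39 + 88}{29}} = \frac{1}{823705 + \frac{1}{29} \cdot 49} = \frac{1}{823705 + \frac{49}{29}} = \frac{1}{\frac{23887494}{29}} = \frac{29}{23887494}$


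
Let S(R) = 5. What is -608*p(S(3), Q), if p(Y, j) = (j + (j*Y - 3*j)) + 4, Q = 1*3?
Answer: -7904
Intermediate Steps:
Q = 3
p(Y, j) = 4 - 2*j + Y*j (p(Y, j) = (j + (Y*j - 3*j)) + 4 = (j + (-3*j + Y*j)) + 4 = (-2*j + Y*j) + 4 = 4 - 2*j + Y*j)
-608*p(S(3), Q) = -608*(4 - 2*3 + 5*3) = -608*(4 - 6 + 15) = -608*13 = -7904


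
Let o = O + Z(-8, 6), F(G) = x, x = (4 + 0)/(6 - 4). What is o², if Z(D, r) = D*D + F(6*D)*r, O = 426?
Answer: 252004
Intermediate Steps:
x = 2 (x = 4/2 = 4*(½) = 2)
F(G) = 2
Z(D, r) = D² + 2*r (Z(D, r) = D*D + 2*r = D² + 2*r)
o = 502 (o = 426 + ((-8)² + 2*6) = 426 + (64 + 12) = 426 + 76 = 502)
o² = 502² = 252004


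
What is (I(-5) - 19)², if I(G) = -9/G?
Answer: 7396/25 ≈ 295.84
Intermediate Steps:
(I(-5) - 19)² = (-9/(-5) - 19)² = (-9*(-⅕) - 19)² = (9/5 - 19)² = (-86/5)² = 7396/25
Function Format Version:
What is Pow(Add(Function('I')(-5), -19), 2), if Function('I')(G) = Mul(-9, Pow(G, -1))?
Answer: Rational(7396, 25) ≈ 295.84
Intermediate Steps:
Pow(Add(Function('I')(-5), -19), 2) = Pow(Add(Mul(-9, Pow(-5, -1)), -19), 2) = Pow(Add(Mul(-9, Rational(-1, 5)), -19), 2) = Pow(Add(Rational(9, 5), -19), 2) = Pow(Rational(-86, 5), 2) = Rational(7396, 25)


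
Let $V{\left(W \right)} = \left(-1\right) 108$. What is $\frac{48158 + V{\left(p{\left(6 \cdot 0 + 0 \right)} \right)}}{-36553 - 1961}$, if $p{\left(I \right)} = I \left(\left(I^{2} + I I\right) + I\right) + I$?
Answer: $- \frac{24025}{19257} \approx -1.2476$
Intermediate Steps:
$p{\left(I \right)} = I + I \left(I + 2 I^{2}\right)$ ($p{\left(I \right)} = I \left(\left(I^{2} + I^{2}\right) + I\right) + I = I \left(2 I^{2} + I\right) + I = I \left(I + 2 I^{2}\right) + I = I + I \left(I + 2 I^{2}\right)$)
$V{\left(W \right)} = -108$
$\frac{48158 + V{\left(p{\left(6 \cdot 0 + 0 \right)} \right)}}{-36553 - 1961} = \frac{48158 - 108}{-36553 - 1961} = \frac{48050}{-38514} = 48050 \left(- \frac{1}{38514}\right) = - \frac{24025}{19257}$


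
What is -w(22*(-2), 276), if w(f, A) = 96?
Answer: -96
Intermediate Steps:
-w(22*(-2), 276) = -1*96 = -96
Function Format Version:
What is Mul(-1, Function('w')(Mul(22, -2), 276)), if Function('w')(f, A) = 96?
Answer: -96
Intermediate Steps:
Mul(-1, Function('w')(Mul(22, -2), 276)) = Mul(-1, 96) = -96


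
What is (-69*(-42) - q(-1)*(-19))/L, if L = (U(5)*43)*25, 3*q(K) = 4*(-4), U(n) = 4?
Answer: 839/1290 ≈ 0.65039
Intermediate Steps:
q(K) = -16/3 (q(K) = (4*(-4))/3 = (⅓)*(-16) = -16/3)
L = 4300 (L = (4*43)*25 = 172*25 = 4300)
(-69*(-42) - q(-1)*(-19))/L = (-69*(-42) - (-16)*(-19)/3)/4300 = (2898 - 1*304/3)*(1/4300) = (2898 - 304/3)*(1/4300) = (8390/3)*(1/4300) = 839/1290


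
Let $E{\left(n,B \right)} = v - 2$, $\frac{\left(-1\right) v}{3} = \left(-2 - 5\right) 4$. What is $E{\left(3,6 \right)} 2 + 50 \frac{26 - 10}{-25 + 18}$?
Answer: $\frac{348}{7} \approx 49.714$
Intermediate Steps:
$v = 84$ ($v = - 3 \left(-2 - 5\right) 4 = - 3 \left(\left(-7\right) 4\right) = \left(-3\right) \left(-28\right) = 84$)
$E{\left(n,B \right)} = 82$ ($E{\left(n,B \right)} = 84 - 2 = 82$)
$E{\left(3,6 \right)} 2 + 50 \frac{26 - 10}{-25 + 18} = 82 \cdot 2 + 50 \frac{26 - 10}{-25 + 18} = 164 + 50 \frac{16}{-7} = 164 + 50 \cdot 16 \left(- \frac{1}{7}\right) = 164 + 50 \left(- \frac{16}{7}\right) = 164 - \frac{800}{7} = \frac{348}{7}$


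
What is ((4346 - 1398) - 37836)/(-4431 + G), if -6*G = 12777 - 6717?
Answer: 34888/5441 ≈ 6.4121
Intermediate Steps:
G = -1010 (G = -(12777 - 6717)/6 = -⅙*6060 = -1010)
((4346 - 1398) - 37836)/(-4431 + G) = ((4346 - 1398) - 37836)/(-4431 - 1010) = (2948 - 37836)/(-5441) = -34888*(-1/5441) = 34888/5441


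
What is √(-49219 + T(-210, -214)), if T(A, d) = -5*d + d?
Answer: 7*I*√987 ≈ 219.92*I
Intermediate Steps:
T(A, d) = -4*d
√(-49219 + T(-210, -214)) = √(-49219 - 4*(-214)) = √(-49219 + 856) = √(-48363) = 7*I*√987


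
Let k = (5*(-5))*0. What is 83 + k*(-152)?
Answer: 83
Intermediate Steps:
k = 0 (k = -25*0 = 0)
83 + k*(-152) = 83 + 0*(-152) = 83 + 0 = 83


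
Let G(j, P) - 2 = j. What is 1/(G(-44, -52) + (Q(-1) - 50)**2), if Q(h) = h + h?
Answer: 1/2662 ≈ 0.00037566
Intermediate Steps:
G(j, P) = 2 + j
Q(h) = 2*h
1/(G(-44, -52) + (Q(-1) - 50)**2) = 1/((2 - 44) + (2*(-1) - 50)**2) = 1/(-42 + (-2 - 50)**2) = 1/(-42 + (-52)**2) = 1/(-42 + 2704) = 1/2662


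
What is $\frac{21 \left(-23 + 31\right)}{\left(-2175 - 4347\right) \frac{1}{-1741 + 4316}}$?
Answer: $- \frac{72100}{1087} \approx -66.329$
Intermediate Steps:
$\frac{21 \left(-23 + 31\right)}{\left(-2175 - 4347\right) \frac{1}{-1741 + 4316}} = \frac{21 \cdot 8}{\left(-6522\right) \frac{1}{2575}} = \frac{168}{\left(-6522\right) \frac{1}{2575}} = \frac{168}{- \frac{6522}{2575}} = 168 \left(- \frac{2575}{6522}\right) = - \frac{72100}{1087}$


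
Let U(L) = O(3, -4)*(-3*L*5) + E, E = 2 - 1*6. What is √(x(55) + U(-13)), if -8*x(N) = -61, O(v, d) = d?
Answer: I*√12422/4 ≈ 27.863*I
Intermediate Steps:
x(N) = 61/8 (x(N) = -⅛*(-61) = 61/8)
E = -4 (E = 2 - 6 = -4)
U(L) = -4 + 60*L (U(L) = -4*(-3*L)*5 - 4 = -(-60)*L - 4 = 60*L - 4 = -4 + 60*L)
√(x(55) + U(-13)) = √(61/8 + (-4 + 60*(-13))) = √(61/8 + (-4 - 780)) = √(61/8 - 784) = √(-6211/8) = I*√12422/4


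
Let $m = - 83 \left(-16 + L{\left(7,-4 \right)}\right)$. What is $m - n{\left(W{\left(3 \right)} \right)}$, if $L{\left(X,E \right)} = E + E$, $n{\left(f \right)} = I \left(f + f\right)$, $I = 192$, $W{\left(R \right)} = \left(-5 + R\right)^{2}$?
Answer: $456$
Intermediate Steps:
$n{\left(f \right)} = 384 f$ ($n{\left(f \right)} = 192 \left(f + f\right) = 192 \cdot 2 f = 384 f$)
$L{\left(X,E \right)} = 2 E$
$m = 1992$ ($m = - 83 \left(-16 + 2 \left(-4\right)\right) = - 83 \left(-16 - 8\right) = \left(-83\right) \left(-24\right) = 1992$)
$m - n{\left(W{\left(3 \right)} \right)} = 1992 - 384 \left(-5 + 3\right)^{2} = 1992 - 384 \left(-2\right)^{2} = 1992 - 384 \cdot 4 = 1992 - 1536 = 456$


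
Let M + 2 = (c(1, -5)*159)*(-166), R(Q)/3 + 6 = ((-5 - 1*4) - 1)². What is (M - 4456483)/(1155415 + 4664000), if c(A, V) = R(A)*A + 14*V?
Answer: -3350671/1939805 ≈ -1.7273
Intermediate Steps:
R(Q) = 282 (R(Q) = -18 + 3*((-5 - 1*4) - 1)² = -18 + 3*((-5 - 4) - 1)² = -18 + 3*(-9 - 1)² = -18 + 3*(-10)² = -18 + 3*100 = -18 + 300 = 282)
c(A, V) = 14*V + 282*A (c(A, V) = 282*A + 14*V = 14*V + 282*A)
M = -5595530 (M = -2 + ((14*(-5) + 282*1)*159)*(-166) = -2 + ((-70 + 282)*159)*(-166) = -2 + (212*159)*(-166) = -2 + 33708*(-166) = -2 - 5595528 = -5595530)
(M - 4456483)/(1155415 + 4664000) = (-5595530 - 4456483)/(1155415 + 4664000) = -10052013/5819415 = -10052013*1/5819415 = -3350671/1939805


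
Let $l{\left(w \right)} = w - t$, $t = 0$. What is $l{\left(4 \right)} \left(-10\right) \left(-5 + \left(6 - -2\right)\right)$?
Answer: $-120$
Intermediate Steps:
$l{\left(w \right)} = w$ ($l{\left(w \right)} = w - 0 = w + 0 = w$)
$l{\left(4 \right)} \left(-10\right) \left(-5 + \left(6 - -2\right)\right) = 4 \left(-10\right) \left(-5 + \left(6 - -2\right)\right) = - 40 \left(-5 + \left(6 + 2\right)\right) = - 40 \left(-5 + 8\right) = \left(-40\right) 3 = -120$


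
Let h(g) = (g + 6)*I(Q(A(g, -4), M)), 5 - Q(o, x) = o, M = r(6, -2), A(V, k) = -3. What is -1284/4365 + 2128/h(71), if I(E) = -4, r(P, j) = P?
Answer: -115288/16005 ≈ -7.2032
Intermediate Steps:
M = 6
Q(o, x) = 5 - o
h(g) = -24 - 4*g (h(g) = (g + 6)*(-4) = (6 + g)*(-4) = -24 - 4*g)
-1284/4365 + 2128/h(71) = -1284/4365 + 2128/(-24 - 4*71) = -1284*1/4365 + 2128/(-24 - 284) = -428/1455 + 2128/(-308) = -428/1455 + 2128*(-1/308) = -428/1455 - 76/11 = -115288/16005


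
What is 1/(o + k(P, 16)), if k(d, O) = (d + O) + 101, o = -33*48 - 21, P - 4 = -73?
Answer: -1/1557 ≈ -0.00064226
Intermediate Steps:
P = -69 (P = 4 - 73 = -69)
o = -1605 (o = -1584 - 21 = -1605)
k(d, O) = 101 + O + d (k(d, O) = (O + d) + 101 = 101 + O + d)
1/(o + k(P, 16)) = 1/(-1605 + (101 + 16 - 69)) = 1/(-1605 + 48) = 1/(-1557) = -1/1557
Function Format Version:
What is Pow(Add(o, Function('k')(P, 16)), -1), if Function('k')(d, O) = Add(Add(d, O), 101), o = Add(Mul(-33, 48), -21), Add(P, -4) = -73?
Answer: Rational(-1, 1557) ≈ -0.00064226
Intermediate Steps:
P = -69 (P = Add(4, -73) = -69)
o = -1605 (o = Add(-1584, -21) = -1605)
Function('k')(d, O) = Add(101, O, d) (Function('k')(d, O) = Add(Add(O, d), 101) = Add(101, O, d))
Pow(Add(o, Function('k')(P, 16)), -1) = Pow(Add(-1605, Add(101, 16, -69)), -1) = Pow(Add(-1605, 48), -1) = Pow(-1557, -1) = Rational(-1, 1557)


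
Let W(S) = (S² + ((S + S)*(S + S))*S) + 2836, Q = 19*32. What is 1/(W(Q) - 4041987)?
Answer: 1/895353361 ≈ 1.1169e-9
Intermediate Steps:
Q = 608
W(S) = 2836 + S² + 4*S³ (W(S) = (S² + ((2*S)*(2*S))*S) + 2836 = (S² + (4*S²)*S) + 2836 = (S² + 4*S³) + 2836 = 2836 + S² + 4*S³)
1/(W(Q) - 4041987) = 1/((2836 + 608² + 4*608³) - 4041987) = 1/((2836 + 369664 + 4*224755712) - 4041987) = 1/((2836 + 369664 + 899022848) - 4041987) = 1/(899395348 - 4041987) = 1/895353361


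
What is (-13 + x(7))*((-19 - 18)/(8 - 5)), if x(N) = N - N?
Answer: 481/3 ≈ 160.33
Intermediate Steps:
x(N) = 0
(-13 + x(7))*((-19 - 18)/(8 - 5)) = (-13 + 0)*((-19 - 18)/(8 - 5)) = -(-481)/3 = -13*(-37/3) = 481/3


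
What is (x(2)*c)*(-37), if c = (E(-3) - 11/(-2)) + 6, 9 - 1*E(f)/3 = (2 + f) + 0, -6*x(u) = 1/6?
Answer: 3071/72 ≈ 42.653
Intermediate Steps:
x(u) = -1/36 (x(u) = -1/6/6 = -1/6*1/6 = -1/36)
E(f) = 21 - 3*f (E(f) = 27 - 3*((2 + f) + 0) = 27 - 3*(2 + f) = 27 + (-6 - 3*f) = 21 - 3*f)
c = 83/2 (c = ((21 - 3*(-3)) - 11/(-2)) + 6 = ((21 + 9) - 11*(-1/2)) + 6 = (30 + 11/2) + 6 = 71/2 + 6 = 83/2 ≈ 41.500)
(x(2)*c)*(-37) = -1/36*83/2*(-37) = -83/72*(-37) = 3071/72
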